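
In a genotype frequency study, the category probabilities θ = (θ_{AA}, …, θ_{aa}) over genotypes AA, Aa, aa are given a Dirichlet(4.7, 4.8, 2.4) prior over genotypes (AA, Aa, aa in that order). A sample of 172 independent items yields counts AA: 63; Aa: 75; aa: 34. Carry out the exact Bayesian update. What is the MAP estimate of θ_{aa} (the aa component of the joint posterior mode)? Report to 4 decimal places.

0.1957

The Dirichlet prior is conjugate to the Multinomial likelihood: each posterior αⱼ = prior αⱼ + observed count nⱼ.
Posterior concentration: (67.7, 79.8, 36.4), total = 183.9.
Joint mode component: (α_{aa}−1)/(Σα−K) = 35.4/180.9 = 0.1957.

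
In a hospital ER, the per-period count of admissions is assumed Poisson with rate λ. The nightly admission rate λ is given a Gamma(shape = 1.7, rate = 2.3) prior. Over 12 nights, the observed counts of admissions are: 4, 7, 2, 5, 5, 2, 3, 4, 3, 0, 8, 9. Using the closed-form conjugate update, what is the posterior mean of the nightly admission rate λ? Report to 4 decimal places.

With a Gamma(shape α, rate β) prior, the Poisson likelihood is conjugate: the posterior is Gamma(α + ΣXᵢ, β + n).
Sum of counts S = 52 over n = 12 nights.
Posterior: Gamma(α+S, β+n) = Gamma(1.7+52, 2.3+12) = Gamma(53.7, 14.3).
Posterior mean = α/β = 53.7/14.3 = 3.7552.

3.7552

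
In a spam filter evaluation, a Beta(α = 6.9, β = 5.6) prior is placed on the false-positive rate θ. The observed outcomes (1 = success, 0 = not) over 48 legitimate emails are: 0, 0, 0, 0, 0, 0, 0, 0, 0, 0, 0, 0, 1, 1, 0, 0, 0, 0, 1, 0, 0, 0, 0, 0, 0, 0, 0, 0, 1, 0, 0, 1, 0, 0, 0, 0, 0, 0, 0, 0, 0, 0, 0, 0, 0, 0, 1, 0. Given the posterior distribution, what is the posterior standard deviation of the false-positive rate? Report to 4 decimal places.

0.0522

The Beta prior is conjugate to a Binomial/Bernoulli likelihood; the update adds successes to α and failures to β.
Posterior: Beta(α+k, β+n−k) = Beta(6.9+6, 5.6+42) = Beta(12.9, 47.6).
Var = αβ/((α+β)²(α+β+1)) = 12.9·47.6/(60.5²·61.5) = 0.00272779; SD = √0.00272779 = 0.0522.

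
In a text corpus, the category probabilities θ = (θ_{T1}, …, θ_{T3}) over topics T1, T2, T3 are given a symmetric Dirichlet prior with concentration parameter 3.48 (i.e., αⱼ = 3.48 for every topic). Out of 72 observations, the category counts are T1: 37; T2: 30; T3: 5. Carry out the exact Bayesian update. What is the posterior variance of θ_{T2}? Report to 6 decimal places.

0.002891

The Dirichlet prior is conjugate to the Multinomial likelihood: each posterior αⱼ = prior αⱼ + observed count nⱼ.
Posterior concentration: (40.48, 33.48, 8.48), total = 82.44.
Var[θ_j] = α_j(Σα−α_j)/((Σα)²(Σα+1)) = 33.48·48.96/(82.44²·83.44) = 0.002891.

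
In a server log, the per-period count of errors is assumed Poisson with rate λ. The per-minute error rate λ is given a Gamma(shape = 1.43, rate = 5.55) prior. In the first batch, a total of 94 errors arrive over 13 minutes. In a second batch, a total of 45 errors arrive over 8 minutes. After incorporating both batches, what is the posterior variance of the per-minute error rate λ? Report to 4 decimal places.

0.1992

With a Gamma(shape α, rate β) prior, the Poisson likelihood is conjugate: the posterior is Gamma(α + ΣXᵢ, β + n).
After batch 1: Gamma(α+S, β+n) = Gamma(1.43+94, 5.55+13) = Gamma(95.43, 18.55).
After batch 2: Gamma(α+S, β+n) = Gamma(95.43+45, 18.55+8) = Gamma(140.43, 26.55).
Var = α/β² = 140.43/26.55² = 0.1992.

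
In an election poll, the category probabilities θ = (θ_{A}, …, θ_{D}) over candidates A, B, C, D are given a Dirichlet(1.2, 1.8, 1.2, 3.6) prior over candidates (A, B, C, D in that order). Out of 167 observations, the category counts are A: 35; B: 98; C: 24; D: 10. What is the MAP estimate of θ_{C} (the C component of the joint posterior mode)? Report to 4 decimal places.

0.1417

The Dirichlet prior is conjugate to the Multinomial likelihood: each posterior αⱼ = prior αⱼ + observed count nⱼ.
Posterior concentration: (36.2, 99.8, 25.2, 13.6), total = 174.8.
Joint mode component: (α_{C}−1)/(Σα−K) = 24.2/170.8 = 0.1417.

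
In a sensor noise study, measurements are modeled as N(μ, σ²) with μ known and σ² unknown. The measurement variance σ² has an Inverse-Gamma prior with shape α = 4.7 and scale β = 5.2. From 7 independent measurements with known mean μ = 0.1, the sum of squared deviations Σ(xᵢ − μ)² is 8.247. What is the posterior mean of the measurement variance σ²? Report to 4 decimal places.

With known mean μ and an Inverse-Gamma(α, β) prior on σ², the Normal likelihood is conjugate: posterior is Inv-Gamma(α + n/2, β + Σ(xᵢ−μ)²/2).
Posterior: Inv-Gamma(4.7 + 7/2, 5.2 + 8.247/2) = Inv-Gamma(8.20, 9.3235).
E[σ²|data] = β/(α−1) = 9.3235/7.20 = 1.2949.

1.2949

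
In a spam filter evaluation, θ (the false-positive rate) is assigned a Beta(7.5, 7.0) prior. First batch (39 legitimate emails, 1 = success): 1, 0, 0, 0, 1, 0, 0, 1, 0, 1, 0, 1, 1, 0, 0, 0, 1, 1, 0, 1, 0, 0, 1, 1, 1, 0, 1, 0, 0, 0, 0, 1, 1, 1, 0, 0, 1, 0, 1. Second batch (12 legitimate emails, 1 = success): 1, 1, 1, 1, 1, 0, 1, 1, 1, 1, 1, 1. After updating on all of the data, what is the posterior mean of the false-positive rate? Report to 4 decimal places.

The Beta prior is conjugate to a Binomial/Bernoulli likelihood; the update adds successes to α and failures to β.
After batch 1: Beta(7.5+18, 7.0+21) = Beta(25.5, 28.0).
After batch 2: Beta(25.5+11, 28.0+1) = Beta(36.5, 29.0).
Posterior mean = α/(α+β) = 36.5/65.5 = 0.5573.

0.5573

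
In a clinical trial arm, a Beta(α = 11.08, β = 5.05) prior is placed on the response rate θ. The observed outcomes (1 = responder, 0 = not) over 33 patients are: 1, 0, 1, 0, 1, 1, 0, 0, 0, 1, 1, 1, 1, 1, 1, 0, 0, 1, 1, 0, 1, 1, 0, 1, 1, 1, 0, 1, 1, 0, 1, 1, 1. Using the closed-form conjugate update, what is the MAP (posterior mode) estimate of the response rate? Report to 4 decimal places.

0.6807

The Beta prior is conjugate to a Binomial/Bernoulli likelihood; the update adds successes to α and failures to β.
Posterior: Beta(α+k, β+n−k) = Beta(11.08+22, 5.05+11) = Beta(33.08, 16.05).
Mode of Beta(a,b) for a,b>1 is (a−1)/(a+b−2) = 32.08/47.13 = 0.6807.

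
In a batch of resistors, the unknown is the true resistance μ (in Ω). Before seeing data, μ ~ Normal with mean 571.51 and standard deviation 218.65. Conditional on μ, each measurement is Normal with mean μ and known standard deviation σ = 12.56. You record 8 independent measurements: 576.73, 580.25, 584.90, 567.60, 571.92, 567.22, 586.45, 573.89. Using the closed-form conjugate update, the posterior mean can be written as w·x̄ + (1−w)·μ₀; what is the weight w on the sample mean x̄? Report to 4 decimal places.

0.9996

For Normal data with known variance σ², a Normal(μ₀, σ₀²) prior on μ is conjugate. Posterior precision = 1/σ₀² + n/σ²; posterior mean is the precision-weighted average of μ₀ and x̄.
σ₀² = 218.65² = 47807.8225, σ² = 12.56² = 157.7536. Prior precision 1/σ₀² = 1/47807.8225; data precision n/σ² = 8/157.7536.
w = (n/σ²)/(1/σ₀² + n/σ²) = n·σ₀²/(σ² + n·σ₀²) = 8·47807.8225/(157.7536 + 8·47807.8225) = 382462.58/382620.3336 = 0.9996.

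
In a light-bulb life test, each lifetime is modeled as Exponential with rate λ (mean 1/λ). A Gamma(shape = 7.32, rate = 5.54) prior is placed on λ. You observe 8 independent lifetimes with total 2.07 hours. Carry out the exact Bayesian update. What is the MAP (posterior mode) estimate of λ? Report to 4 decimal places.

1.8817

With a Gamma(shape α, rate β) prior on the exponential rate λ, the posterior after n observations with total T = Σxᵢ is Gamma(α+n, β+T).
Posterior: Gamma(7.32+8, 5.54+2.07) = Gamma(15.32, 7.61).
Mode = (α−1)/β = 1.8817.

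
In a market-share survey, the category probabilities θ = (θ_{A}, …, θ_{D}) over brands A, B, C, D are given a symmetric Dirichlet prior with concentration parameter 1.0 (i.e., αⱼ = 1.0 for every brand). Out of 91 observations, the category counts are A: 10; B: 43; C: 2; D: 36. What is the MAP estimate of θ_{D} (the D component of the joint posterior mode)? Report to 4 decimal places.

0.3956

The Dirichlet prior is conjugate to the Multinomial likelihood: each posterior αⱼ = prior αⱼ + observed count nⱼ.
Posterior concentration: (11.0, 44.0, 3.0, 37.0), total = 95.0.
Joint mode component: (α_{D}−1)/(Σα−K) = 36.0/91.0 = 0.3956.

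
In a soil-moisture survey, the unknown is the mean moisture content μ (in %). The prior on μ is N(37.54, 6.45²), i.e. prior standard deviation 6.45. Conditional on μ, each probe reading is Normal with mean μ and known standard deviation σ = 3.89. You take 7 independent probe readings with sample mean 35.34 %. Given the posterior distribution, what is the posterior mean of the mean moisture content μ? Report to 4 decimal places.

35.4487

For Normal data with known variance σ², a Normal(μ₀, σ₀²) prior on μ is conjugate. Posterior precision = 1/σ₀² + n/σ²; posterior mean is the precision-weighted average of μ₀ and x̄.
n·x̄ = 7·35.34 = 247.38.
σ₀² = 6.45² = 41.6025, σ² = 3.89² = 15.1321; σ² + n·σ₀² = 15.1321 + 7·41.6025 = 306.3496.
Posterior mean = (μ₀/σ₀² + n·x̄/σ²)/(1/σ₀² + n/σ²) = (σ²·μ₀ + σ₀²·n·x̄)/(σ² + n·σ₀²) = (15.1321·37.54 + 41.6025·247.38)/306.3496 = 10859.685484/306.3496 = 35.4487.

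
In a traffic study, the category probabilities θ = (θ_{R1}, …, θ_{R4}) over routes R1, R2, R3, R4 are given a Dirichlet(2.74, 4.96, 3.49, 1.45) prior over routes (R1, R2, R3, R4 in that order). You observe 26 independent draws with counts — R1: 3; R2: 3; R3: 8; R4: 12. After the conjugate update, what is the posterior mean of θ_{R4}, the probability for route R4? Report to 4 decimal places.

The Dirichlet prior is conjugate to the Multinomial likelihood: each posterior αⱼ = prior αⱼ + observed count nⱼ.
Posterior concentration: (5.74, 7.96, 11.49, 13.45), total = 38.64.
E[θ_{R4}|data] = α_{R4}/Σα = 13.45/38.64 = 0.3481.

0.3481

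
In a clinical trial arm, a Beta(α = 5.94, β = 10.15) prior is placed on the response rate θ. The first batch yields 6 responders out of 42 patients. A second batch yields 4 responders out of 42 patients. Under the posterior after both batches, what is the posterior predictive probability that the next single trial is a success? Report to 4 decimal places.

0.1593

The Beta prior is conjugate to a Binomial/Bernoulli likelihood; the update adds successes to α and failures to β.
After batch 1: Beta(5.94+6, 10.15+36) = Beta(11.94, 46.15).
After batch 2: Beta(11.94+4, 46.15+38) = Beta(15.94, 84.15).
For a single future Bernoulli trial, P(success | data) = α/(α+β) = 0.1593.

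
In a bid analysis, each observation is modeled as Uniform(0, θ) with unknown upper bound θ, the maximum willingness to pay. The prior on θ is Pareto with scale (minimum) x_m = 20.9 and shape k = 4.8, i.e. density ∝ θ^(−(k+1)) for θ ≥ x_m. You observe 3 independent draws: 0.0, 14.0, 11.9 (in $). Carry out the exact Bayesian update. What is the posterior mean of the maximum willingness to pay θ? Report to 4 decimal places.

23.9735

A Pareto(scale x_m, shape k) prior on the upper bound θ of Uniform(0, θ) is conjugate: posterior is Pareto(max(x_m, max xᵢ), k + n).
Sample maximum = 14.0; prior scale x_m = 20.9 → posterior scale = max = 20.9.
Posterior shape = 4.8 + 3 = 7.8.
E[θ|data] = k·x_m/(k−1) = 7.8·20.9/6.8 = 23.9735.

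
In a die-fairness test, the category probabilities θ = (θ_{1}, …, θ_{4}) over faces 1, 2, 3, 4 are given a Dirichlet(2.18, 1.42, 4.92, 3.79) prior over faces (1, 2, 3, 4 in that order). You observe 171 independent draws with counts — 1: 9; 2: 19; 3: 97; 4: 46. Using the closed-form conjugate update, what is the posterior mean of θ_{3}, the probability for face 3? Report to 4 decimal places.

The Dirichlet prior is conjugate to the Multinomial likelihood: each posterior αⱼ = prior αⱼ + observed count nⱼ.
Posterior concentration: (11.18, 20.42, 101.92, 49.79), total = 183.31.
E[θ_{3}|data] = α_{3}/Σα = 101.92/183.31 = 0.5560.

0.5560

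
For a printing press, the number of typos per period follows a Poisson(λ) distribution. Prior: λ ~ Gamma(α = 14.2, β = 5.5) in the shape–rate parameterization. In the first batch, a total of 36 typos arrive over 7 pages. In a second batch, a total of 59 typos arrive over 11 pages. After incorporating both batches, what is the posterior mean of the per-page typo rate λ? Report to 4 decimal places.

4.6468

With a Gamma(shape α, rate β) prior, the Poisson likelihood is conjugate: the posterior is Gamma(α + ΣXᵢ, β + n).
After batch 1: Gamma(α+S, β+n) = Gamma(14.2+36, 5.5+7) = Gamma(50.2, 12.5).
After batch 2: Gamma(α+S, β+n) = Gamma(50.2+59, 12.5+11) = Gamma(109.2, 23.5).
Posterior mean = α/β = 109.2/23.5 = 4.6468.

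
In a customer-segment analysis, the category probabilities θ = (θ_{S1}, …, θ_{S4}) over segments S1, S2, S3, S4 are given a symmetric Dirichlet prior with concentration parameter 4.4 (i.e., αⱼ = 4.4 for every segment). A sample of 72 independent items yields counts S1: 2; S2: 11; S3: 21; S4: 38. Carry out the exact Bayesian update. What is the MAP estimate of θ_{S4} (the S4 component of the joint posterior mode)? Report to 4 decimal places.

The Dirichlet prior is conjugate to the Multinomial likelihood: each posterior αⱼ = prior αⱼ + observed count nⱼ.
Posterior concentration: (6.4, 15.4, 25.4, 42.4), total = 89.6.
Joint mode component: (α_{S4}−1)/(Σα−K) = 41.4/85.6 = 0.4836.

0.4836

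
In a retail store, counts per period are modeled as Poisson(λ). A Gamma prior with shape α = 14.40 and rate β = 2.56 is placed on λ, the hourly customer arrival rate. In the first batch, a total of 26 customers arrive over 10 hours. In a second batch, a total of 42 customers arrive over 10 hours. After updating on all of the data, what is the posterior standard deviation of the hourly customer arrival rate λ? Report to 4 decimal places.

0.4024

With a Gamma(shape α, rate β) prior, the Poisson likelihood is conjugate: the posterior is Gamma(α + ΣXᵢ, β + n).
After batch 1: Gamma(α+S, β+n) = Gamma(14.40+26, 2.56+10) = Gamma(40.40, 12.56).
After batch 2: Gamma(α+S, β+n) = Gamma(40.40+42, 12.56+10) = Gamma(82.40, 22.56).
SD = √α/β = √82.40/22.56 = 0.4024.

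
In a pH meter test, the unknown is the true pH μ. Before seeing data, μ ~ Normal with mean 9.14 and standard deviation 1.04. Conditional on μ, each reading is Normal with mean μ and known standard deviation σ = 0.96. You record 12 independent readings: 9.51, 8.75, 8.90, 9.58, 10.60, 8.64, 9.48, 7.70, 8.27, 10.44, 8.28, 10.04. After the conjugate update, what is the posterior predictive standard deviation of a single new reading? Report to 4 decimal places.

0.9966

For Normal data with known variance σ², a Normal(μ₀, σ₀²) prior on μ is conjugate. Posterior precision = 1/σ₀² + n/σ²; posterior mean is the precision-weighted average of μ₀ and x̄.
σ₀² = 1.04² = 1.0816, σ² = 0.96² = 0.9216; σ² + n·σ₀² = 0.9216 + 12·1.0816 = 13.9008.
Posterior precision = 1/σ₀² + n/σ² = 1/1.0816 + 12/0.9216 = (σ² + n·σ₀²)/(σ₀²σ²) = 13.9008/(1.0816·0.9216); posterior variance σₙ² = σ₀²σ²/(σ² + n·σ₀²) = 1.0816·0.9216/13.9008 = 0.071708.
Predictive variance for one new observation = σₙ² + σ² = 1.0816·0.9216/13.9008 + 0.9216 = σ²·(σ₀² + 13.9008)/13.9008 = 0.9216·14.9824/13.9008 = 0.993308; SD = √(0.9216·14.9824/13.9008) = 0.9966.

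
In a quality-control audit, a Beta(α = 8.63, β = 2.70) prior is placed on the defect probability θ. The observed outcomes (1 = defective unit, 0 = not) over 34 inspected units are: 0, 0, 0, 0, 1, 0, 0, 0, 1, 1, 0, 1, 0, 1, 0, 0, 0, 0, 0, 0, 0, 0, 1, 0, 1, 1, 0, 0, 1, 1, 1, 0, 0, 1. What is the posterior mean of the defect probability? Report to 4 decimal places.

0.4551

The Beta prior is conjugate to a Binomial/Bernoulli likelihood; the update adds successes to α and failures to β.
Posterior: Beta(α+k, β+n−k) = Beta(8.63+12, 2.70+22) = Beta(20.63, 24.70).
Posterior mean = α/(α+β) = 20.63/45.33 = 0.4551.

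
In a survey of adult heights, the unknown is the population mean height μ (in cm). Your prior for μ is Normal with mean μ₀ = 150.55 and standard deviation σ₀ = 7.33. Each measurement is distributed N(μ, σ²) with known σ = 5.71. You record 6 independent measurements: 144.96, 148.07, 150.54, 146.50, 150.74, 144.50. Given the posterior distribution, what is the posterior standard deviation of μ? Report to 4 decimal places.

2.2215

For Normal data with known variance σ², a Normal(μ₀, σ₀²) prior on μ is conjugate. Posterior precision = 1/σ₀² + n/σ²; posterior mean is the precision-weighted average of μ₀ and x̄.
σ₀² = 7.33² = 53.7289, σ² = 5.71² = 32.6041; σ² + n·σ₀² = 32.6041 + 6·53.7289 = 354.9775.
Posterior precision = 1/σ₀² + n/σ² = 1/53.7289 + 6/32.6041 = (σ² + n·σ₀²)/(σ₀²σ²) = 354.9775/(53.7289·32.6041); posterior variance σₙ² = σ₀²σ²/(σ² + n·σ₀²) = 53.7289·32.6041/354.9775 = 4.934911.
Posterior SD = √σₙ² = √(53.7289·32.6041/354.9775) = 2.2215.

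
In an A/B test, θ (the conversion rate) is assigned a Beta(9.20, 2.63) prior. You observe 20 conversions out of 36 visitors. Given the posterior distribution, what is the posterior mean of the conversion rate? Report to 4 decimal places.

0.6105

The Beta prior is conjugate to a Binomial/Bernoulli likelihood; the update adds successes to α and failures to β.
Posterior: Beta(α+k, β+n−k) = Beta(9.20+20, 2.63+16) = Beta(29.20, 18.63).
Posterior mean = α/(α+β) = 29.20/47.83 = 0.6105.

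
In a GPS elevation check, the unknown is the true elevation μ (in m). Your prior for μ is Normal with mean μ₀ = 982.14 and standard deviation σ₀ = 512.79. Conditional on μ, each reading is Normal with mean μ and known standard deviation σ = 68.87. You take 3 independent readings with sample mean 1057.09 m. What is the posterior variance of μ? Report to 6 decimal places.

For Normal data with known variance σ², a Normal(μ₀, σ₀²) prior on μ is conjugate. Posterior precision = 1/σ₀² + n/σ²; posterior mean is the precision-weighted average of μ₀ and x̄.
σ₀² = 512.79² = 262953.5841, σ² = 68.87² = 4743.0769; σ² + n·σ₀² = 4743.0769 + 3·262953.5841 = 793603.8292.
Posterior precision = 1/σ₀² + n/σ² = 1/262953.5841 + 3/4743.0769 = (σ² + n·σ₀²)/(σ₀²σ²) = 793603.8292/(262953.5841·4743.0769); posterior variance σₙ² = σ₀²σ²/(σ² + n·σ₀²) = 262953.5841·4743.0769/793603.8292 = 1571.576427.

1571.576427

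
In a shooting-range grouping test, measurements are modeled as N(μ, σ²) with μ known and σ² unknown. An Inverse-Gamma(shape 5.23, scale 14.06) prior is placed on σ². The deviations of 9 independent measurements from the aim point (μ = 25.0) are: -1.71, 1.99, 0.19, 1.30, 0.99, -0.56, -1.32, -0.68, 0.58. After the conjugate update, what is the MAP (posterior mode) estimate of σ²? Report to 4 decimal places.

With known mean μ and an Inverse-Gamma(α, β) prior on σ², the Normal likelihood is conjugate: posterior is Inv-Gamma(α + n/2, β + Σ(xᵢ−μ)²/2).
Σ(xᵢ−μ)² = (-1.71)² + (1.99)² + (0.19)² + (1.30)² + (0.99)² + (-0.56)² + (-1.32)² + (-0.68)² + (0.58)² = 12.4452.
Posterior: Inv-Gamma(5.23 + 9/2, 14.06 + 12.4452/2) = Inv-Gamma(9.73, 20.28260).
Mode = β/(α+1) = 20.28260/10.73 = 1.8903.

1.8903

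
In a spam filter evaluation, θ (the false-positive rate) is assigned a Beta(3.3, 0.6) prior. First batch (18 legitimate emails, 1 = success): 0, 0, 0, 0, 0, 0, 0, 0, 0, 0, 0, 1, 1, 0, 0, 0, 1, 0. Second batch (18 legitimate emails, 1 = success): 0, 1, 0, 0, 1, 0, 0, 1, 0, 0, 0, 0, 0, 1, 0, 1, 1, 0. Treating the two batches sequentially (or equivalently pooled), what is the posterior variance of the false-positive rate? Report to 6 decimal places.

The Beta prior is conjugate to a Binomial/Bernoulli likelihood; the update adds successes to α and failures to β.
After batch 1: Beta(3.3+3, 0.6+15) = Beta(6.3, 15.6).
After batch 2: Beta(6.3+6, 15.6+12) = Beta(12.3, 27.6).
Var = αβ/((α+β)²(α+β+1)) = 12.3·27.6/(39.9²·40.9) = 0.005214.

0.005214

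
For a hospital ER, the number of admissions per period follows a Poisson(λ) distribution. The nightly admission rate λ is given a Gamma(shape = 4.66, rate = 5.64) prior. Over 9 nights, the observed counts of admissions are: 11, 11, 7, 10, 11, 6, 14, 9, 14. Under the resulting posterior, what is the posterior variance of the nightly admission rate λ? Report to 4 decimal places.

With a Gamma(shape α, rate β) prior, the Poisson likelihood is conjugate: the posterior is Gamma(α + ΣXᵢ, β + n).
Sum of counts S = 93 over n = 9 nights.
Posterior: Gamma(α+S, β+n) = Gamma(4.66+93, 5.64+9) = Gamma(97.66, 14.64).
Var = α/β² = 97.66/14.64² = 0.4557.

0.4557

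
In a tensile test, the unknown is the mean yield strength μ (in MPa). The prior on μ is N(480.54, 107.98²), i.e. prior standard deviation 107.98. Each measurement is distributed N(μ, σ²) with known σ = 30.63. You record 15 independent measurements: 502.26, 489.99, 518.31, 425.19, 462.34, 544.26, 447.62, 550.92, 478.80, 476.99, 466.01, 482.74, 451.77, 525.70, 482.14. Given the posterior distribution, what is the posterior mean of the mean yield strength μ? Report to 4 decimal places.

486.9682

For Normal data with known variance σ², a Normal(μ₀, σ₀²) prior on μ is conjugate. Posterior precision = 1/σ₀² + n/σ²; posterior mean is the precision-weighted average of μ₀ and x̄.
Σxᵢ = 502.26 + 489.99 + 518.31 + 425.19 + 462.34 + 544.26 + 447.62 + 550.92 + 478.80 + 476.99 + 466.01 + 482.74 + 451.77 + 525.70 + 482.14 = 7305.04, so n·x̄ = 7305.04.
σ₀² = 107.98² = 11659.6804, σ² = 30.63² = 938.1969; σ² + n·σ₀² = 938.1969 + 15·11659.6804 = 175833.4029.
Posterior mean = (μ₀/σ₀² + n·x̄/σ²)/(1/σ₀² + n/σ²) = (σ²·μ₀ + σ₀²·n·x̄)/(σ² + n·σ₀²) = (938.1969·480.54 + 11659.6804·7305.04)/175833.4029 = 85625272.847542/175833.4029 = 486.9682.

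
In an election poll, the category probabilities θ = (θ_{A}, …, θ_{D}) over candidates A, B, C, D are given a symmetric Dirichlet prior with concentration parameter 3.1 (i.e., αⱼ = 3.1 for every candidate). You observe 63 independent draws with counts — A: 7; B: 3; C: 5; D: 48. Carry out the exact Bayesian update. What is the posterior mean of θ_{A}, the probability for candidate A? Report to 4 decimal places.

0.1340

The Dirichlet prior is conjugate to the Multinomial likelihood: each posterior αⱼ = prior αⱼ + observed count nⱼ.
Posterior concentration: (10.1, 6.1, 8.1, 51.1), total = 75.4.
E[θ_{A}|data] = α_{A}/Σα = 10.1/75.4 = 0.1340.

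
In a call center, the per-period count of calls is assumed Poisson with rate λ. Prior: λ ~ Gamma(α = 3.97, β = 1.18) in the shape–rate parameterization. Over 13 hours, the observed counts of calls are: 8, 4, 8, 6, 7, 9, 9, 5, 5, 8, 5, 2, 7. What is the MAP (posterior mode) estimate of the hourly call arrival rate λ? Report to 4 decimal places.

With a Gamma(shape α, rate β) prior, the Poisson likelihood is conjugate: the posterior is Gamma(α + ΣXᵢ, β + n).
Sum of counts S = 83 over n = 13 hours.
Posterior: Gamma(α+S, β+n) = Gamma(3.97+83, 1.18+13) = Gamma(86.97, 14.18).
Mode of Gamma(α,β) for α≥1 is (α−1)/β = 85.97/14.18 = 6.0628.

6.0628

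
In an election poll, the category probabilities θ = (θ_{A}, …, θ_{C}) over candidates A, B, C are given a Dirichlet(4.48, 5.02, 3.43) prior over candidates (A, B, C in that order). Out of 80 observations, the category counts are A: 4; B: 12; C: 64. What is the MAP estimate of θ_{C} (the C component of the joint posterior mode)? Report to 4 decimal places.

The Dirichlet prior is conjugate to the Multinomial likelihood: each posterior αⱼ = prior αⱼ + observed count nⱼ.
Posterior concentration: (8.48, 17.02, 67.43), total = 92.93.
Joint mode component: (α_{C}−1)/(Σα−K) = 66.43/89.93 = 0.7387.

0.7387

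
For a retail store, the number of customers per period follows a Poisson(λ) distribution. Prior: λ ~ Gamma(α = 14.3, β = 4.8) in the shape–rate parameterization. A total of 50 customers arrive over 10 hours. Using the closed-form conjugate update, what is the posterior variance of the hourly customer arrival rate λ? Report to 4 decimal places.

With a Gamma(shape α, rate β) prior, the Poisson likelihood is conjugate: the posterior is Gamma(α + ΣXᵢ, β + n).
Posterior: Gamma(α+S, β+n) = Gamma(14.3+50, 4.8+10) = Gamma(64.3, 14.8).
Var = α/β² = 64.3/14.8² = 0.2936.

0.2936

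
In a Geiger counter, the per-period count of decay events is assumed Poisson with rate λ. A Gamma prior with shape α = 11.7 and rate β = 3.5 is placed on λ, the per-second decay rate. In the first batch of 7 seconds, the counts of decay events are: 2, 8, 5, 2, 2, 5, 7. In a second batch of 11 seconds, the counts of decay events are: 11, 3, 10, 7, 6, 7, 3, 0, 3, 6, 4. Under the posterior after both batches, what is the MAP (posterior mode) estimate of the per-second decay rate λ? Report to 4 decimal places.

With a Gamma(shape α, rate β) prior, the Poisson likelihood is conjugate: the posterior is Gamma(α + ΣXᵢ, β + n).
Batch 1: sum of counts S = 31 over n = 7 seconds.
After batch 1: Gamma(α+S, β+n) = Gamma(11.7+31, 3.5+7) = Gamma(42.7, 10.5).
Batch 2: sum of counts S = 60 over n = 11 seconds.
After batch 2: Gamma(α+S, β+n) = Gamma(42.7+60, 10.5+11) = Gamma(102.7, 21.5).
Mode of Gamma(α,β) for α≥1 is (α−1)/β = 101.7/21.5 = 4.7302.

4.7302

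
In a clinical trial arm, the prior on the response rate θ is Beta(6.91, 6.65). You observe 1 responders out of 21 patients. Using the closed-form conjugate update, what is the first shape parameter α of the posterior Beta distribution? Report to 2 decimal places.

7.91

The Beta prior is conjugate to a Binomial/Bernoulli likelihood; the update adds successes to α and failures to β.
Posterior: Beta(α+k, β+n−k) = Beta(6.91+1, 6.65+20) = Beta(7.91, 26.65).
Posterior α = 7.91.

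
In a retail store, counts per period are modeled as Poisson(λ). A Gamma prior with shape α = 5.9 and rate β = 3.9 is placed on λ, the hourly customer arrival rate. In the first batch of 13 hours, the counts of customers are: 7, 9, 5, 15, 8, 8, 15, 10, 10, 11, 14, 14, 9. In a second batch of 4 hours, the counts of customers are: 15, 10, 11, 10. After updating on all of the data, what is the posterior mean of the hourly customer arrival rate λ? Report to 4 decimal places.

With a Gamma(shape α, rate β) prior, the Poisson likelihood is conjugate: the posterior is Gamma(α + ΣXᵢ, β + n).
Batch 1: sum of counts S = 135 over n = 13 hours.
After batch 1: Gamma(α+S, β+n) = Gamma(5.9+135, 3.9+13) = Gamma(140.9, 16.9).
Batch 2: sum of counts S = 46 over n = 4 hours.
After batch 2: Gamma(α+S, β+n) = Gamma(140.9+46, 16.9+4) = Gamma(186.9, 20.9).
Posterior mean = α/β = 186.9/20.9 = 8.9426.

8.9426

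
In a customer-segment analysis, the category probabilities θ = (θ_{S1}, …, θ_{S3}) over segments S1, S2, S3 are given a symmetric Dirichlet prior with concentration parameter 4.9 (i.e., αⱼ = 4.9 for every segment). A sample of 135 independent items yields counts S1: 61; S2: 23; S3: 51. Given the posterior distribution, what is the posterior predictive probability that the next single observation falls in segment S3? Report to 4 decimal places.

0.3734

The Dirichlet prior is conjugate to the Multinomial likelihood: each posterior αⱼ = prior αⱼ + observed count nⱼ.
Posterior concentration: (65.9, 27.9, 55.9), total = 149.7.
P(next = S3 | data) = α_{S3}/Σα = 0.3734.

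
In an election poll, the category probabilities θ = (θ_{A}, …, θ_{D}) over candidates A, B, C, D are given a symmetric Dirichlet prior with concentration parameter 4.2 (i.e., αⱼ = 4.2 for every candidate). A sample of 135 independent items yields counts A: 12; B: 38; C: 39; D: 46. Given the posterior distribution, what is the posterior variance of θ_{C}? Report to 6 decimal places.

0.001332

The Dirichlet prior is conjugate to the Multinomial likelihood: each posterior αⱼ = prior αⱼ + observed count nⱼ.
Posterior concentration: (16.2, 42.2, 43.2, 50.2), total = 151.8.
Var[θ_j] = α_j(Σα−α_j)/((Σα)²(Σα+1)) = 43.2·108.6/(151.8²·152.8) = 0.001332.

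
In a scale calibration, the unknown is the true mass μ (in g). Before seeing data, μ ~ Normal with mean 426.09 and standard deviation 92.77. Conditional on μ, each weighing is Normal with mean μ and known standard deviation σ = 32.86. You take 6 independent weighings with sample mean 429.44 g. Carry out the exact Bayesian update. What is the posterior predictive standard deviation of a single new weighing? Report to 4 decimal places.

35.4409

For Normal data with known variance σ², a Normal(μ₀, σ₀²) prior on μ is conjugate. Posterior precision = 1/σ₀² + n/σ²; posterior mean is the precision-weighted average of μ₀ and x̄.
σ₀² = 92.77² = 8606.2729, σ² = 32.86² = 1079.7796; σ² + n·σ₀² = 1079.7796 + 6·8606.2729 = 52717.417.
Posterior precision = 1/σ₀² + n/σ² = 1/8606.2729 + 6/1079.7796 = (σ² + n·σ₀²)/(σ₀²σ²) = 52717.417/(8606.2729·1079.7796); posterior variance σₙ² = σ₀²σ²/(σ² + n·σ₀²) = 8606.2729·1079.7796/52717.417 = 176.277186.
Predictive variance for one new observation = σₙ² + σ² = 8606.2729·1079.7796/52717.417 + 1079.7796 = σ²·(σ₀² + 52717.417)/52717.417 = 1079.7796·61323.6899/52717.417 = 1256.056786; SD = √(1079.7796·61323.6899/52717.417) = 35.4409.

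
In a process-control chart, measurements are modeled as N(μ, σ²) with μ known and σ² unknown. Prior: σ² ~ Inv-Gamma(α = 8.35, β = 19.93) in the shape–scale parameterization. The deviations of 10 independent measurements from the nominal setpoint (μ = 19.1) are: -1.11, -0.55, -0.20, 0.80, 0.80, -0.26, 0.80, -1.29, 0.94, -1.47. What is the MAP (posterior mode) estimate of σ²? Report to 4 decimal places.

With known mean μ and an Inverse-Gamma(α, β) prior on σ², the Normal likelihood is conjugate: posterior is Inv-Gamma(α + n/2, β + Σ(xᵢ−μ)²/2).
Σ(xᵢ−μ)² = (-1.11)² + (-0.55)² + (-0.20)² + (0.80)² + (0.80)² + (-0.26)² + (0.80)² + (-1.29)² + (0.94)² + (-1.47)² = 8.2708.
Posterior: Inv-Gamma(8.35 + 10/2, 19.93 + 8.2708/2) = Inv-Gamma(13.35, 24.06540).
Mode = β/(α+1) = 24.06540/14.35 = 1.6770.

1.6770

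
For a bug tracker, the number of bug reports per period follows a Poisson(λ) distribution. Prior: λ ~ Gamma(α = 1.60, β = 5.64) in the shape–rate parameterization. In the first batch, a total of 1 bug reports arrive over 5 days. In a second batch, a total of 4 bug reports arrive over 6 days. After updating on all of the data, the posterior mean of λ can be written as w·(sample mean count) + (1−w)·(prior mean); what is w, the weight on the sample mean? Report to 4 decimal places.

0.6611

With a Gamma(shape α, rate β) prior, the Poisson likelihood is conjugate: the posterior is Gamma(α + ΣXᵢ, β + n).
Total number of days: n = 5 + 6 = 11.
Posterior mean = (α₀+S)/(β₀+n) = [n/(β₀+n)]·(S/n) + [β₀/(β₀+n)]·(α₀/β₀), so only n and β₀ enter the weight.
Weight on data w = n/(β₀+n) = 11/(5.64+11) = 11/16.64 = 0.6611.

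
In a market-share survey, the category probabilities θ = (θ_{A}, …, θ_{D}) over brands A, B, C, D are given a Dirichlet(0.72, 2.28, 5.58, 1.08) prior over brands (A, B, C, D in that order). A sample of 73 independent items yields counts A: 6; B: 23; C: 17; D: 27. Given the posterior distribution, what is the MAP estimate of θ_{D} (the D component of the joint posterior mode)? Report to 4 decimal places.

0.3443

The Dirichlet prior is conjugate to the Multinomial likelihood: each posterior αⱼ = prior αⱼ + observed count nⱼ.
Posterior concentration: (6.72, 25.28, 22.58, 28.08), total = 82.66.
Joint mode component: (α_{D}−1)/(Σα−K) = 27.08/78.66 = 0.3443.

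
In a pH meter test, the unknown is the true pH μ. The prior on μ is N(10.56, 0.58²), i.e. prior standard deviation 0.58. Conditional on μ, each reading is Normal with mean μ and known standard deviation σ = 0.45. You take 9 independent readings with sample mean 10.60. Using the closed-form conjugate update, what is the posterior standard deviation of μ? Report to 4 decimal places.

0.1452

For Normal data with known variance σ², a Normal(μ₀, σ₀²) prior on μ is conjugate. Posterior precision = 1/σ₀² + n/σ²; posterior mean is the precision-weighted average of μ₀ and x̄.
σ₀² = 0.58² = 0.3364, σ² = 0.45² = 0.2025; σ² + n·σ₀² = 0.2025 + 9·0.3364 = 3.2301.
Posterior precision = 1/σ₀² + n/σ² = 1/0.3364 + 9/0.2025 = (σ² + n·σ₀²)/(σ₀²σ²) = 3.2301/(0.3364·0.2025); posterior variance σₙ² = σ₀²σ²/(σ² + n·σ₀²) = 0.3364·0.2025/3.2301 = 0.021089.
Posterior SD = √σₙ² = √(0.3364·0.2025/3.2301) = 0.1452.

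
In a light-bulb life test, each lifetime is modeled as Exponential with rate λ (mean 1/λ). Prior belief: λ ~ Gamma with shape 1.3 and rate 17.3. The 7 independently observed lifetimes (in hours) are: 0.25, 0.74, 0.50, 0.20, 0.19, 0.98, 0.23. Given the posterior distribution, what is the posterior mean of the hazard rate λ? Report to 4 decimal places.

0.4071

With a Gamma(shape α, rate β) prior on the exponential rate λ, the posterior after n observations with total T = Σxᵢ is Gamma(α+n, β+T).
Sum of observations T = 3.09 hours; n = 7.
Posterior: Gamma(1.3+7, 17.3+3.09) = Gamma(8.3, 20.39).
Posterior mean of λ = α/β = 8.3/20.39 = 0.4071.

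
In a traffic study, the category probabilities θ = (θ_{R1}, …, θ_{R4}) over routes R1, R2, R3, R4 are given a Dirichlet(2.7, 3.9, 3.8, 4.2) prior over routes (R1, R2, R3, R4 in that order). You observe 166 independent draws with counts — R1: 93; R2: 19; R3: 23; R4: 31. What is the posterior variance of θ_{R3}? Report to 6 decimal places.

The Dirichlet prior is conjugate to the Multinomial likelihood: each posterior αⱼ = prior αⱼ + observed count nⱼ.
Posterior concentration: (95.7, 22.9, 26.8, 35.2), total = 180.6.
Var[θ_j] = α_j(Σα−α_j)/((Σα)²(Σα+1)) = 26.8·153.8/(180.6²·181.6) = 0.000696.

0.000696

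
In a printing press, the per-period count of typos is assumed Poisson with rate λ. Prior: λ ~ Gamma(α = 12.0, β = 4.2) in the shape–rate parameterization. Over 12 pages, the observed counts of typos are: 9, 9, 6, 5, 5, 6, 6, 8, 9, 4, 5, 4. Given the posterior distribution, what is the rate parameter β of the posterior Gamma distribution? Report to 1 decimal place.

With a Gamma(shape α, rate β) prior, the Poisson likelihood is conjugate: the posterior is Gamma(α + ΣXᵢ, β + n).
Sum of counts S = 76 over n = 12 pages.
Posterior: Gamma(α+S, β+n) = Gamma(12.0+76, 4.2+12) = Gamma(88.0, 16.2).
Posterior β = 16.2.

16.2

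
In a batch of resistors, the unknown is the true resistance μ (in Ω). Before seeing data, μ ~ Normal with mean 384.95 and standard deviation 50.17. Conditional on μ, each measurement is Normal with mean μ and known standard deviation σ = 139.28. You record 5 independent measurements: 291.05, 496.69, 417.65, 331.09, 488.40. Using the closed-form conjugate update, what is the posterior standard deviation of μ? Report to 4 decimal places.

39.0720

For Normal data with known variance σ², a Normal(μ₀, σ₀²) prior on μ is conjugate. Posterior precision = 1/σ₀² + n/σ²; posterior mean is the precision-weighted average of μ₀ and x̄.
σ₀² = 50.17² = 2517.0289, σ² = 139.28² = 19398.9184; σ² + n·σ₀² = 19398.9184 + 5·2517.0289 = 31984.0629.
Posterior precision = 1/σ₀² + n/σ² = 1/2517.0289 + 5/19398.9184 = (σ² + n·σ₀²)/(σ₀²σ²) = 31984.0629/(2517.0289·19398.9184); posterior variance σₙ² = σ₀²σ²/(σ² + n·σ₀²) = 2517.0289·19398.9184/31984.0629 = 1526.624006.
Posterior SD = √σₙ² = √(2517.0289·19398.9184/31984.0629) = 39.0720.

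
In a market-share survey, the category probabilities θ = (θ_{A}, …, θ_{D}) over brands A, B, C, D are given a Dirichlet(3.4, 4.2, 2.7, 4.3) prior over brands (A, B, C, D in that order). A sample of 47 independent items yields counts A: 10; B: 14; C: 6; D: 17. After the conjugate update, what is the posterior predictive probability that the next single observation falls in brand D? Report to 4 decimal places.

The Dirichlet prior is conjugate to the Multinomial likelihood: each posterior αⱼ = prior αⱼ + observed count nⱼ.
Posterior concentration: (13.4, 18.2, 8.7, 21.3), total = 61.6.
P(next = D | data) = α_{D}/Σα = 0.3458.

0.3458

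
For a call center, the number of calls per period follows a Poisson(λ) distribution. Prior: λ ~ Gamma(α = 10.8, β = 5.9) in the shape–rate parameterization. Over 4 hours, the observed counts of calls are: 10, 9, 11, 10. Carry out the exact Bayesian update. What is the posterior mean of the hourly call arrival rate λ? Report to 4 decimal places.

5.1313

With a Gamma(shape α, rate β) prior, the Poisson likelihood is conjugate: the posterior is Gamma(α + ΣXᵢ, β + n).
Sum of counts S = 40 over n = 4 hours.
Posterior: Gamma(α+S, β+n) = Gamma(10.8+40, 5.9+4) = Gamma(50.8, 9.9).
Posterior mean = α/β = 50.8/9.9 = 5.1313.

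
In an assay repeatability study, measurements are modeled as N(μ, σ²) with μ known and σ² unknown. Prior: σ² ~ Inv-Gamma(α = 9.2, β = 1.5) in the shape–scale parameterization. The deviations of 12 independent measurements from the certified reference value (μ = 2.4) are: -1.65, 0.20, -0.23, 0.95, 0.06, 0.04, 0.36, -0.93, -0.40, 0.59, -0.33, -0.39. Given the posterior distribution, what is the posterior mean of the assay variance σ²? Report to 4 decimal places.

0.2988

With known mean μ and an Inverse-Gamma(α, β) prior on σ², the Normal likelihood is conjugate: posterior is Inv-Gamma(α + n/2, β + Σ(xᵢ−μ)²/2).
Σ(xᵢ−μ)² = (-1.65)² + (0.20)² + (-0.23)² + (0.95)² + (0.06)² + (0.04)² + (0.36)² + (-0.93)² + (-0.40)² + (0.59)² + (-0.33)² + (-0.39)² = 5.4867.
Posterior: Inv-Gamma(9.2 + 12/2, 1.5 + 5.4867/2) = Inv-Gamma(15.20, 4.24335).
E[σ²|data] = β/(α−1) = 4.24335/14.20 = 0.2988.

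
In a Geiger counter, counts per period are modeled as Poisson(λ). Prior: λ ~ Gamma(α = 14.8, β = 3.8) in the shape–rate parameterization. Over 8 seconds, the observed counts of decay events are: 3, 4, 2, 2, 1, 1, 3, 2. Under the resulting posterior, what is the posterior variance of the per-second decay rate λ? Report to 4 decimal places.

0.2356

With a Gamma(shape α, rate β) prior, the Poisson likelihood is conjugate: the posterior is Gamma(α + ΣXᵢ, β + n).
Sum of counts S = 18 over n = 8 seconds.
Posterior: Gamma(α+S, β+n) = Gamma(14.8+18, 3.8+8) = Gamma(32.8, 11.8).
Var = α/β² = 32.8/11.8² = 0.2356.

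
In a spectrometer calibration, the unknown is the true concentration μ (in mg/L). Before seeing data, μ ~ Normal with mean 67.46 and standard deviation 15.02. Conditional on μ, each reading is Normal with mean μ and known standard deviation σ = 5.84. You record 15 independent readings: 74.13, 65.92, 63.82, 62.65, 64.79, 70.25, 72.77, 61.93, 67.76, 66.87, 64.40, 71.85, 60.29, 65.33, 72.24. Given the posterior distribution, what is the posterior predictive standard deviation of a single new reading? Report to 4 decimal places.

For Normal data with known variance σ², a Normal(μ₀, σ₀²) prior on μ is conjugate. Posterior precision = 1/σ₀² + n/σ²; posterior mean is the precision-weighted average of μ₀ and x̄.
σ₀² = 15.02² = 225.6004, σ² = 5.84² = 34.1056; σ² + n·σ₀² = 34.1056 + 15·225.6004 = 3418.1116.
Posterior precision = 1/σ₀² + n/σ² = 1/225.6004 + 15/34.1056 = (σ² + n·σ₀²)/(σ₀²σ²) = 3418.1116/(225.6004·34.1056); posterior variance σₙ² = σ₀²σ²/(σ² + n·σ₀²) = 225.6004·34.1056/3418.1116 = 2.251020.
Predictive variance for one new observation = σₙ² + σ² = 225.6004·34.1056/3418.1116 + 34.1056 = σ²·(σ₀² + 3418.1116)/3418.1116 = 34.1056·3643.712/3418.1116 = 36.356620; SD = √(34.1056·3643.712/3418.1116) = 6.0296.

6.0296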